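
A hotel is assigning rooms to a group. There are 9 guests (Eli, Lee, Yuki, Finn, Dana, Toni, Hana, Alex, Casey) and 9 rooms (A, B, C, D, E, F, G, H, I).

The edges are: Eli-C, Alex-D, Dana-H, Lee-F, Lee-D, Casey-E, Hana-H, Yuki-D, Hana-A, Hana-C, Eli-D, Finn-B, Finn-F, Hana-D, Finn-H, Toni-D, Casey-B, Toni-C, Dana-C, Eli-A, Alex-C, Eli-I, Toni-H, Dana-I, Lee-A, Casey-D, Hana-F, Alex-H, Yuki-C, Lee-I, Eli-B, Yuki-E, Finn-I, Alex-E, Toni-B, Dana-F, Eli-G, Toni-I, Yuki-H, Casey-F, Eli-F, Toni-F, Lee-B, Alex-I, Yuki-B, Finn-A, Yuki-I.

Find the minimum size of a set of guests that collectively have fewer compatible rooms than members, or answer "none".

A matching saturating every guest exists, for instance Eli→G, Lee→A, Yuki→E, Finn→H, Dana→I, Toni→F, Hana→C, Alex→D, Casey→B.
By Hall's marriage theorem, this means |N(S)| ≥ |S| for every subset S, so no violating subset exists.

none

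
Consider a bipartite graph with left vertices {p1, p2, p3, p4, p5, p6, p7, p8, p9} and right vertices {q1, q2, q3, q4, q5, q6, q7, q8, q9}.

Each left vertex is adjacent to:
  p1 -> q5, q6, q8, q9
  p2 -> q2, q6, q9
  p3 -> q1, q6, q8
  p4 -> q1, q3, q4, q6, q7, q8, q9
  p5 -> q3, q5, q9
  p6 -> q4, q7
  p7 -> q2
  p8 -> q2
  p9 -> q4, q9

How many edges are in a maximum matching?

For example, pair p1–q5, p2–q6, p3–q8, p4–q4, p5–q3, p6–q7, p7–q2, p9–q9.
The set {p7, p8} has only 1 neighbour ({q2}), so by Hall's theorem at most 8 of the 9 left vertices can be matched.

8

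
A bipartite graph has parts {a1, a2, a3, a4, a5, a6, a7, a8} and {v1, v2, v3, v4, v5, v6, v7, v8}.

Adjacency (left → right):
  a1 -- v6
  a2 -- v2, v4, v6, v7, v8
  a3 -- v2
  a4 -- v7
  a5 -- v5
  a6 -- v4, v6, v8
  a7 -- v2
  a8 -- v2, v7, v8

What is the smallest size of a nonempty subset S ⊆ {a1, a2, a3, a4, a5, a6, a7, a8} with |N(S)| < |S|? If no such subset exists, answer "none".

Take S = {a3, a7}. Its neighbourhood is {v2}, so |N(S)| = 1 < |S| = 2.
No single vertex violates Hall's condition since each has at least one neighbour, so 2 is the minimum.

2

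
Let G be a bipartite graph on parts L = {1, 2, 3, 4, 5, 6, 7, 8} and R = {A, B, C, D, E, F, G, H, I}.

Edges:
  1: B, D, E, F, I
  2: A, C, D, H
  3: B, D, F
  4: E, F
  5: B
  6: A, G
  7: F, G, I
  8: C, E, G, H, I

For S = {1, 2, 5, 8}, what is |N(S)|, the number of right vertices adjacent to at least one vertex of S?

The union of neighbours of {1, 2, 5, 8} is {A, B, C, D, E, F, G, H, I}, which has 9 elements.
Since |N(S)| = 9 ≥ |S| = 4, Hall's condition holds for this subset.

9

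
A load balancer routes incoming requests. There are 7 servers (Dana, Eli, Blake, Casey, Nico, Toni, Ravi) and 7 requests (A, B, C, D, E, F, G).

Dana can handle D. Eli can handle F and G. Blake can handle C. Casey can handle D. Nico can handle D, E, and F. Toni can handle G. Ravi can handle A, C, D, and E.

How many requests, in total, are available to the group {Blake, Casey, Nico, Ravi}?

The union of neighbours of {Blake, Casey, Nico, Ravi} is {A, C, D, E, F}, which has 5 elements.
Since |N(S)| = 5 ≥ |S| = 4, Hall's condition holds for this subset.

5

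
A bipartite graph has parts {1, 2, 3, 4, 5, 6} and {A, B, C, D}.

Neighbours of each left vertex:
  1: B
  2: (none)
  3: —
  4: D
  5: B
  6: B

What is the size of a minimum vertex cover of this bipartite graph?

{4, B} is a vertex cover of size 2: every edge has an endpoint in this set.
No smaller cover exists because 1–B, 4–D is a matching of size 2, and a cover must include an endpoint of each of these disjoint edges (König's theorem).

2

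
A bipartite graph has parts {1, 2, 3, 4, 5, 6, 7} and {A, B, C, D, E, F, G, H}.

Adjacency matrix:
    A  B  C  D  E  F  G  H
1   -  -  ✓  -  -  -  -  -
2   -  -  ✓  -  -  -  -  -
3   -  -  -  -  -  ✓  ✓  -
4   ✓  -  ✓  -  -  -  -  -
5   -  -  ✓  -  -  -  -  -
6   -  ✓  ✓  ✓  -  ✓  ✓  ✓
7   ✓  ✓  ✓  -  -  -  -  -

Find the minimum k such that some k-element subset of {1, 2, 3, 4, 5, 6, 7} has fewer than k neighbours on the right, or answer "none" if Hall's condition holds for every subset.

2

Take S = {1, 2}. Its neighbourhood is {C}, so |N(S)| = 1 < |S| = 2.
No single vertex violates Hall's condition since each has at least one neighbour, so 2 is the minimum.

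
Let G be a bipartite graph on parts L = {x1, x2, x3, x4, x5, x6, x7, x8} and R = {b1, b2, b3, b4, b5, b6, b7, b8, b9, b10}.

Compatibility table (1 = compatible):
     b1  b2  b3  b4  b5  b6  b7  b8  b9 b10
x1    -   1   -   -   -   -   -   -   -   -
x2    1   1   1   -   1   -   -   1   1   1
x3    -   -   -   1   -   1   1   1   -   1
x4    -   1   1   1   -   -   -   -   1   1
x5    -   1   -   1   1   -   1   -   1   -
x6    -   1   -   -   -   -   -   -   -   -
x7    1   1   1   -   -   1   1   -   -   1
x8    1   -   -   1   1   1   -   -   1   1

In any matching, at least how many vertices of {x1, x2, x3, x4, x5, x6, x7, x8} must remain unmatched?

A valid assignment of size 7: x1–b2, x2–b5, x3–b4, x4–b10, x5–b7, x7–b6, x8–b1.
The set {x1, x6} has only 1 neighbour ({b2}), so by Hall's theorem at most 7 of the 8 left vertices can be matched.
That matches 7 of the 8, leaving 1 unmatched; no matching can do better.

1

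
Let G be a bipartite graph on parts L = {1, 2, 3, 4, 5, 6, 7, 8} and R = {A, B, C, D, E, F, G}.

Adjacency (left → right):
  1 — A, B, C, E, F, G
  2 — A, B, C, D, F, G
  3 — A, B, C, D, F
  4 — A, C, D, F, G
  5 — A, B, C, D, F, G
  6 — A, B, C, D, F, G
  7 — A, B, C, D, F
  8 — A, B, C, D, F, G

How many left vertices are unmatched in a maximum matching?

For example, pair 1-E, 2-F, 3-C, 4-D, 5-G, 6-B, 7-A.
The set {2, 3, 4, 5, 6, 7, 8} has only 6 neighbours ({A, B, C, D, F, G}), so by Hall's theorem at most 7 of the 8 left vertices can be matched.
That matches 7 of the 8, leaving 1 unmatched; no matching can do better.

1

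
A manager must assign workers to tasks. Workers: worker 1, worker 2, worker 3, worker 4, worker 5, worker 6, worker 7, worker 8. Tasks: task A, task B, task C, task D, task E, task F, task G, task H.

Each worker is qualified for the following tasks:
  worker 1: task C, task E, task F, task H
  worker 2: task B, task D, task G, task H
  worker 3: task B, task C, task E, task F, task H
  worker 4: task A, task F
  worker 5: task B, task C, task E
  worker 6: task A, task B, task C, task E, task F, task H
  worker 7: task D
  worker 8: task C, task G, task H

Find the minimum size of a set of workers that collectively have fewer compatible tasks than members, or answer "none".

A matching saturating every worker exists, for instance worker 1→task F, worker 2→task B, worker 3→task H, worker 4→task A, worker 5→task E, worker 6→task C, worker 7→task D, worker 8→task G.
By Hall's marriage theorem, this means |N(S)| ≥ |S| for every subset S, so no violating subset exists.

none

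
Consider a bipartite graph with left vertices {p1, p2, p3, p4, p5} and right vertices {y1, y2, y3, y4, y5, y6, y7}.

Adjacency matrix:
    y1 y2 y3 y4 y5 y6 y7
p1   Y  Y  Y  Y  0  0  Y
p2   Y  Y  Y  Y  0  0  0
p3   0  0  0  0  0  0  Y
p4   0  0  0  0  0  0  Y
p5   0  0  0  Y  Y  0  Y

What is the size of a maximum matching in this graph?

4

A valid assignment of size 4: p1-y3, p2-y1, p3-y7, p5-y4.
The set {p3, p4} has only 1 neighbour ({y7}), so by Hall's theorem at most 4 of the 5 left vertices can be matched.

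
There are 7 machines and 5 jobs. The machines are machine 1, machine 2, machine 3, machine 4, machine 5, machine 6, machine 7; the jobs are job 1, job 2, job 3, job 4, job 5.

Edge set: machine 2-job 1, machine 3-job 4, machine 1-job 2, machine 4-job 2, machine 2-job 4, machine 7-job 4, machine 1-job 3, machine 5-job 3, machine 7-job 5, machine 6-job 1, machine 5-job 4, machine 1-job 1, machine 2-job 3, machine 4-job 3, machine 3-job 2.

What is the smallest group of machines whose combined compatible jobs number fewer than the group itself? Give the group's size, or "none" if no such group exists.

Take S = {machine 1, machine 2, machine 3, machine 4, machine 5}. Its neighbourhood is {job 1, job 2, job 3, job 4}, so |N(S)| = 4 < |S| = 5.
Every subset of size less than 5 has at least as many neighbours as members, so 5 is the minimum.

5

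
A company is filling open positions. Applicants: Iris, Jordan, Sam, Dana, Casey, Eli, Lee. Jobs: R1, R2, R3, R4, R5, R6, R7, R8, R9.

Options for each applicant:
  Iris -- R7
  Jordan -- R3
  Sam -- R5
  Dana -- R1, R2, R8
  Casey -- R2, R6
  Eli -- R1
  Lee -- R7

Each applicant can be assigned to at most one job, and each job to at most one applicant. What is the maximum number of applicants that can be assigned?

6

A valid assignment of size 6: Iris–R7, Jordan–R3, Sam–R5, Dana–R8, Casey–R6, Eli–R1.
The set {Iris, Lee} has only 1 neighbour ({R7}), so by Hall's theorem at most 6 of the 7 applicants can be matched.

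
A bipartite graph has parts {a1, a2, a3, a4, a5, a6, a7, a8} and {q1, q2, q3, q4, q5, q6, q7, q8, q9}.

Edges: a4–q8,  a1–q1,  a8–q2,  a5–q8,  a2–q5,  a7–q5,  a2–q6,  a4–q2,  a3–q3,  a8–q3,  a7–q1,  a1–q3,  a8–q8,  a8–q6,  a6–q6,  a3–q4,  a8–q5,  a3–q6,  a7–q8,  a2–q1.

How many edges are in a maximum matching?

7

One maximum matching: a1-q3, a2-q1, a3-q4, a4-q2, a5-q8, a6-q6, a7-q5.
The set {a1, a2, a4, a5, a6, a7, a8} has only 6 neighbours ({q1, q2, q3, q5, q6, q8}), so by Hall's theorem at most 7 of the 8 left vertices can be matched.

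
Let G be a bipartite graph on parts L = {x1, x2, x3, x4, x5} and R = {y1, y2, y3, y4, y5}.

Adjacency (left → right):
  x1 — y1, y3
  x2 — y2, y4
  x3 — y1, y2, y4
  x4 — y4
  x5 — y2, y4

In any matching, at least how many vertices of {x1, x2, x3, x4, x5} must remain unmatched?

1

A valid assignment of size 4: x1→y3, x2→y2, x3→y1, x4→y4.
The set {x2, x4, x5} has only 2 neighbours ({y2, y4}), so by Hall's theorem at most 4 of the 5 left vertices can be matched.
That matches 4 of the 5, leaving 1 unmatched; no matching can do better.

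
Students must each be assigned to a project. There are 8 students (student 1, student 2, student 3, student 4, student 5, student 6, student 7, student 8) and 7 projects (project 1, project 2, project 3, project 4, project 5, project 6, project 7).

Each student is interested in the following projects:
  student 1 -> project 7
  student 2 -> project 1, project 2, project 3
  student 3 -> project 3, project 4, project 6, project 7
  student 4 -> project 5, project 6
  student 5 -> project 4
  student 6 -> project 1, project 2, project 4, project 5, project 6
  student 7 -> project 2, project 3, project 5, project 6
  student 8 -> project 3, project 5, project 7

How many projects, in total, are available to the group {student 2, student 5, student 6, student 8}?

The union of neighbours of {student 2, student 5, student 6, student 8} is {project 1, project 2, project 3, project 4, project 5, project 6, project 7}, which has 7 elements.
Since |N(S)| = 7 ≥ |S| = 4, Hall's condition holds for this subset.

7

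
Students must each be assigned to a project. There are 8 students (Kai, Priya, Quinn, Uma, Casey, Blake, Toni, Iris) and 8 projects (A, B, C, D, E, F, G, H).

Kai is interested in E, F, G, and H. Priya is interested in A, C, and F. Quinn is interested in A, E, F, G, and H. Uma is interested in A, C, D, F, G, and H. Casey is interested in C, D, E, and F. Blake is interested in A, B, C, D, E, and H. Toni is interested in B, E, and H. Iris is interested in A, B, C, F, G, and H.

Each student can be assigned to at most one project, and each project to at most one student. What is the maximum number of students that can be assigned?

For example, pair Kai→H, Priya→C, Quinn→A, Uma→F, Casey→D, Blake→E, Toni→B, Iris→G.
This saturates every student, so 8 is the maximum.

8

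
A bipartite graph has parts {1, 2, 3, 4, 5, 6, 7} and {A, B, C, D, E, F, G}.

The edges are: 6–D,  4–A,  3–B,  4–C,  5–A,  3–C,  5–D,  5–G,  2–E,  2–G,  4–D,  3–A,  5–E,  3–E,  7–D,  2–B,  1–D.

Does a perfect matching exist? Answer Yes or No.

The set {1, 6, 7} has only 1 neighbour ({D}), so by Hall's theorem at most 5 of the 7 left vertices can be matched.
Hence no matching covers every left vertex.

No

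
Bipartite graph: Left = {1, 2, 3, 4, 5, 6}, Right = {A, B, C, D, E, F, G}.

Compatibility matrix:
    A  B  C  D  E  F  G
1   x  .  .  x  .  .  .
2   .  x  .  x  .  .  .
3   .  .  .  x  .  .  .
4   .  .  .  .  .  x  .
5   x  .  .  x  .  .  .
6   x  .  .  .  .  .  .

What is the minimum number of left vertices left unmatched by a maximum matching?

2

For example, pair 1-A, 2-B, 3-D, 4-F.
The set {1, 3, 5, 6} has only 2 neighbours ({A, D}), so by Hall's theorem at most 4 of the 6 left vertices can be matched.
That matches 4 of the 6, leaving 2 unmatched; no matching can do better.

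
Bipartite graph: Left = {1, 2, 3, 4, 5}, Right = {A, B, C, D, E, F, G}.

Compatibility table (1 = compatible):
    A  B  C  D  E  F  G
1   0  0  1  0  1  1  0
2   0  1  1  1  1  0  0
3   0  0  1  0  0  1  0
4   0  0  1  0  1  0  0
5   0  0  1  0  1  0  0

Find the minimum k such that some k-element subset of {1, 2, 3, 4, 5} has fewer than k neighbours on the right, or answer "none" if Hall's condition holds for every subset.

4

Take S = {1, 3, 4, 5}. Its neighbourhood is {C, E, F}, so |N(S)| = 3 < |S| = 4.
Every subset of size less than 4 has at least as many neighbours as members, so 4 is the minimum.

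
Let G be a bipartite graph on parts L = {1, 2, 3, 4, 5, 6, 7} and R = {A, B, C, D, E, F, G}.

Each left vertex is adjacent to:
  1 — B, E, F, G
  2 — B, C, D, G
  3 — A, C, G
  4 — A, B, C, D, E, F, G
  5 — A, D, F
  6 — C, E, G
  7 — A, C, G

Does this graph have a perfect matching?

One maximum matching: 1–F, 2–B, 3–G, 4–A, 5–D, 6–E, 7–C.
Every left vertex is matched, so this is a perfect matching.

Yes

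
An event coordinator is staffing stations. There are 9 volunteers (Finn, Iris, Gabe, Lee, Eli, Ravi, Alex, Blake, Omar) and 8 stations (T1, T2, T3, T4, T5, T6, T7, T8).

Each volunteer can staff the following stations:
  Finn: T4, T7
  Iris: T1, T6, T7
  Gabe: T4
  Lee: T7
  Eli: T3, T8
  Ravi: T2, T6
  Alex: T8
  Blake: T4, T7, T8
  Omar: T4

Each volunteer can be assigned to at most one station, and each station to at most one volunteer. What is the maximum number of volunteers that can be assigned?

6

A valid assignment of size 6: Finn→T7, Iris→T1, Gabe→T4, Eli→T3, Ravi→T6, Alex→T8.
The set {Finn, Gabe, Lee, Alex, Blake, Omar} has only 3 neighbours ({T4, T7, T8}), so by Hall's theorem at most 6 of the 9 volunteers can be matched.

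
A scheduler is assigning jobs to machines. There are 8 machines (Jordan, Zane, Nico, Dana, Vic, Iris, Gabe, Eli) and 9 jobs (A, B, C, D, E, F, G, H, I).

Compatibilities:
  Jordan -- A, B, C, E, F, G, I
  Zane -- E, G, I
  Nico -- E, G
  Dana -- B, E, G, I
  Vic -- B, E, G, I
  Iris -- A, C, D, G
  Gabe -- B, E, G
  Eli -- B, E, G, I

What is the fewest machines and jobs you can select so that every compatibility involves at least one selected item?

6

A maximum matching has 6 edges (e.g. Jordan–A, Zane–I, Nico–G, Dana–E, Vic–B, Iris–C).
By König's theorem the minimum vertex cover has the same size. One such cover is {Jordan, Iris, B, E, G, I}.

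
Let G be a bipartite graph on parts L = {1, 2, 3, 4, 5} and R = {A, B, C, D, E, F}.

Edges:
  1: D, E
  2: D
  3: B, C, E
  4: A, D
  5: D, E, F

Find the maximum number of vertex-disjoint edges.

One maximum matching: 1-E, 2-D, 3-B, 4-A, 5-F.
All 5 left vertices are matched, so no larger matching exists.

5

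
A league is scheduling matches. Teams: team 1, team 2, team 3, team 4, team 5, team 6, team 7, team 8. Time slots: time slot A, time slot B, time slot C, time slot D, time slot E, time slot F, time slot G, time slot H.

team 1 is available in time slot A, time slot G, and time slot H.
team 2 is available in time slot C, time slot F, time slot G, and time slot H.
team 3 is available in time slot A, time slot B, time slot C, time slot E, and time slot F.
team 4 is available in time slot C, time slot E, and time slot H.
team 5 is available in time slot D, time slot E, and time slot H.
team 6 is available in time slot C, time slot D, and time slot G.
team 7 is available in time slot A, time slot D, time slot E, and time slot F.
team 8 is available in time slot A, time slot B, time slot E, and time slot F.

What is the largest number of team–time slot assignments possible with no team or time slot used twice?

8

A valid assignment of size 8: team 1→time slot A, team 2→time slot G, team 3→time slot B, team 4→time slot E, team 5→time slot H, team 6→time slot C, team 7→time slot D, team 8→time slot F.
This saturates every team, so 8 is the maximum.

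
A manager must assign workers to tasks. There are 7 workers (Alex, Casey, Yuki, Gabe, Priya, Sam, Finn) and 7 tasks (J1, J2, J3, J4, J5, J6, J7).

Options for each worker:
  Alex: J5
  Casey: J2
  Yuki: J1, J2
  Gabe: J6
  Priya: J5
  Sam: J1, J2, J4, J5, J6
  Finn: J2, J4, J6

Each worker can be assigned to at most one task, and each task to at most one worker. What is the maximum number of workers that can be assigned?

5

One maximum matching: Alex→J5, Casey→J2, Yuki→J1, Gabe→J6, Sam→J4.
The set {Alex, Casey, Yuki, Gabe, Priya, Sam, Finn} has only 5 neighbours ({J1, J2, J4, J5, J6}), so by Hall's theorem at most 5 of the 7 workers can be matched.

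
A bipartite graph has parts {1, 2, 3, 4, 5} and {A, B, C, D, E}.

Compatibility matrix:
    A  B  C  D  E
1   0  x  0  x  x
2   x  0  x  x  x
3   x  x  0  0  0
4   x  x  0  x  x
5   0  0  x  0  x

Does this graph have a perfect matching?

Yes

A valid assignment of size 5: 1–B, 2–C, 3–A, 4–D, 5–E.
Every left vertex is matched, so this is a perfect matching.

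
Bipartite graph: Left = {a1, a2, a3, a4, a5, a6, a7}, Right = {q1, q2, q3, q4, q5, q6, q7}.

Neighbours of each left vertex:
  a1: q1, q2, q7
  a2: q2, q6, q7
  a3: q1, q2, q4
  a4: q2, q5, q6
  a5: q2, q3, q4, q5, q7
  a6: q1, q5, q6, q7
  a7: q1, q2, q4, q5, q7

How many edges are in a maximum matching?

For example, pair a1→q1, a2→q7, a3→q2, a4→q5, a5→q3, a6→q6, a7→q4.
All 7 left vertices are matched, so no larger matching exists.

7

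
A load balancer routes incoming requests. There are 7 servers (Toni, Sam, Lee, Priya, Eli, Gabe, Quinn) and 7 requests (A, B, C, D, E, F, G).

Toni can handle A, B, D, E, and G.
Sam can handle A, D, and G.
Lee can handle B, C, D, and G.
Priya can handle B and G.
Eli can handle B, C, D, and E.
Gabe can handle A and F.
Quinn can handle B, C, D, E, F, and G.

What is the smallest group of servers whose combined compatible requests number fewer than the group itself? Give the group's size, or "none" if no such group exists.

A matching saturating every server exists, for instance Toni→A, Sam→D, Lee→C, Priya→B, Eli→E, Gabe→F, Quinn→G.
By Hall's marriage theorem, this means |N(S)| ≥ |S| for every subset S, so no violating subset exists.

none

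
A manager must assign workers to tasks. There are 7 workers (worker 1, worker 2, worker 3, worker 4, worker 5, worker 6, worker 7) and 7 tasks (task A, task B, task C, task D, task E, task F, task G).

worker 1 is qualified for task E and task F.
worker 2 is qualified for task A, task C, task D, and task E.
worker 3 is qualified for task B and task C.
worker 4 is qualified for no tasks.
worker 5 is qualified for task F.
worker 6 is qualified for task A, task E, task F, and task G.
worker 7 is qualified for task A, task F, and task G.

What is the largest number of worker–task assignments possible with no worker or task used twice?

6

A valid assignment of size 6: worker 1→task E, worker 2→task D, worker 3→task B, worker 5→task F, worker 6→task A, worker 7→task G.
The set {worker 4} has only 0 neighbours (∅), so by Hall's theorem at most 6 of the 7 workers can be matched.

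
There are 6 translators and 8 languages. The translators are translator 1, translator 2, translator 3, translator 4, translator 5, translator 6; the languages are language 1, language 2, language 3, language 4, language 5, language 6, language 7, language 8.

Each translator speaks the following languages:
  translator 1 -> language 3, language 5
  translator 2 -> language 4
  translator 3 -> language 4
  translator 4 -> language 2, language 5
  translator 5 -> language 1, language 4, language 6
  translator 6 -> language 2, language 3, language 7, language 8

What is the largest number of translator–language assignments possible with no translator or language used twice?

For example, pair translator 1–language 3, translator 2–language 4, translator 4–language 2, translator 5–language 6, translator 6–language 7.
The set {translator 2, translator 3} has only 1 neighbour ({language 4}), so by Hall's theorem at most 5 of the 6 translators can be matched.

5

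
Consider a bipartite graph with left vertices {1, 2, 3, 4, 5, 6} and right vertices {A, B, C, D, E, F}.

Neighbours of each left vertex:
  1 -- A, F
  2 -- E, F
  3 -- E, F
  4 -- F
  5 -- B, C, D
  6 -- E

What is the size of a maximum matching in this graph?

4

A valid assignment of size 4: 1→A, 2→F, 3→E, 5→B.
The set {2, 3, 4, 6} has only 2 neighbours ({E, F}), so by Hall's theorem at most 4 of the 6 left vertices can be matched.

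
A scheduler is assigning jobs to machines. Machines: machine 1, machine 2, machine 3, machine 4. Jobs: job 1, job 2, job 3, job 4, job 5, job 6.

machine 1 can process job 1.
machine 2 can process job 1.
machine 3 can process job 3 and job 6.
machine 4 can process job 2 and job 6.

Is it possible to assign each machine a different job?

The set {machine 1, machine 2} has only 1 neighbour ({job 1}), so by Hall's theorem at most 3 of the 4 machines can be matched.
Hence no matching covers every machine.

No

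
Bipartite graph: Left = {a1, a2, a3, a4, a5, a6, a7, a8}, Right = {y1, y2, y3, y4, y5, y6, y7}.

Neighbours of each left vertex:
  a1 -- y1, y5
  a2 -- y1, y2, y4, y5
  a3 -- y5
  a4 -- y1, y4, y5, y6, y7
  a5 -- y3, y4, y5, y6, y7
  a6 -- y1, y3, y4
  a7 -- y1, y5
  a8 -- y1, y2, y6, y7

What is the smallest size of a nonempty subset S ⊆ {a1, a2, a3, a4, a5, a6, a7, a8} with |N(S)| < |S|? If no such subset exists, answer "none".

Take S = {a1, a3, a7}. Its neighbourhood is {y1, y5}, so |N(S)| = 2 < |S| = 3.
Every subset of size less than 3 has at least as many neighbours as members, so 3 is the minimum.

3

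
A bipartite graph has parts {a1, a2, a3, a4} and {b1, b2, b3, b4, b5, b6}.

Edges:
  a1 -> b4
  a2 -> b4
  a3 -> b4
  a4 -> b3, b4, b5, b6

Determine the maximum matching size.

2

A valid assignment of size 2: a1–b4, a4–b3.
The set {a1, a2, a3} has only 1 neighbour ({b4}), so by Hall's theorem at most 2 of the 4 left vertices can be matched.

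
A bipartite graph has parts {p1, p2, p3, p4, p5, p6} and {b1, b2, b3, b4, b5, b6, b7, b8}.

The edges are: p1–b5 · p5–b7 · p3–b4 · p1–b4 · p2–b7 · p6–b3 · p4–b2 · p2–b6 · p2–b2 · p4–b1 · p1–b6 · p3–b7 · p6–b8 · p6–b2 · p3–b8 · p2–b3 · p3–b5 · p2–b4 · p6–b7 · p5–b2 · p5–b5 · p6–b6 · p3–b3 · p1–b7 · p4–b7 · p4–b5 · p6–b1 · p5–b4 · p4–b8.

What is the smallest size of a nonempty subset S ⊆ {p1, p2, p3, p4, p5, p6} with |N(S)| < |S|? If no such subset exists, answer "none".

none

A matching saturating every left vertex exists, for instance p1→b6, p2→b2, p3→b5, p4→b1, p5→b4, p6→b7.
By Hall's marriage theorem, this means |N(S)| ≥ |S| for every subset S, so no violating subset exists.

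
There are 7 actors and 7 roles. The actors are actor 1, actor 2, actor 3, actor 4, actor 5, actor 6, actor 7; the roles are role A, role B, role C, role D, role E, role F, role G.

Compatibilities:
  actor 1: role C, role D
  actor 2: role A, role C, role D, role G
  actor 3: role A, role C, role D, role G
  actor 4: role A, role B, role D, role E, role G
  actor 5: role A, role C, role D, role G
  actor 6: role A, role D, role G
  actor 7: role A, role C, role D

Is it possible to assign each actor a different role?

The set {actor 1, actor 2, actor 3, actor 5, actor 6, actor 7} has only 4 neighbours ({role A, role C, role D, role G}), so by Hall's theorem at most 5 of the 7 actors can be matched.
Hence no matching covers every actor.

No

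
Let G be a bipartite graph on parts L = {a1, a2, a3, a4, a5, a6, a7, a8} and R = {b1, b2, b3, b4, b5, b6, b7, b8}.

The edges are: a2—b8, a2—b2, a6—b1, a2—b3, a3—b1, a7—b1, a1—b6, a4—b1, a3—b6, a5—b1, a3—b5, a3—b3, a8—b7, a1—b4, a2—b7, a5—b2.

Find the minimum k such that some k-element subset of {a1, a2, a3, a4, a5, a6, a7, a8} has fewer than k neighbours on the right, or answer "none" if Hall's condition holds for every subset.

2

Take S = {a4, a6}. Its neighbourhood is {b1}, so |N(S)| = 1 < |S| = 2.
No single vertex violates Hall's condition since each has at least one neighbour, so 2 is the minimum.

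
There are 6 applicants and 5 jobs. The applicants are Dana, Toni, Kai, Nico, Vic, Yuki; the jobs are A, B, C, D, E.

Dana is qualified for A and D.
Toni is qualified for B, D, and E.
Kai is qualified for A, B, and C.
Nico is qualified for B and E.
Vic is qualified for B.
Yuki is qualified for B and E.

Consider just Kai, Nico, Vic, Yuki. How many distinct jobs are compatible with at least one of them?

4

The union of neighbours of {Kai, Nico, Vic, Yuki} is {A, B, C, E}, which has 4 elements.
Since |N(S)| = 4 ≥ |S| = 4, Hall's condition holds for this subset.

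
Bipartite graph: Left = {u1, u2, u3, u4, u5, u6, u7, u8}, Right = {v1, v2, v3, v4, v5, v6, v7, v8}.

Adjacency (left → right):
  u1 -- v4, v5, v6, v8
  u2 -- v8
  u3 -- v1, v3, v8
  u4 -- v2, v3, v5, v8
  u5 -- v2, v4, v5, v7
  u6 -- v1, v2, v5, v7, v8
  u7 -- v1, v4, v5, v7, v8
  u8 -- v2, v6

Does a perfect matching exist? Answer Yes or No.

One maximum matching: u1–v6, u2–v8, u3–v1, u4–v3, u5–v4, u6–v7, u7–v5, u8–v2.
Every left vertex is matched, so this is a perfect matching.

Yes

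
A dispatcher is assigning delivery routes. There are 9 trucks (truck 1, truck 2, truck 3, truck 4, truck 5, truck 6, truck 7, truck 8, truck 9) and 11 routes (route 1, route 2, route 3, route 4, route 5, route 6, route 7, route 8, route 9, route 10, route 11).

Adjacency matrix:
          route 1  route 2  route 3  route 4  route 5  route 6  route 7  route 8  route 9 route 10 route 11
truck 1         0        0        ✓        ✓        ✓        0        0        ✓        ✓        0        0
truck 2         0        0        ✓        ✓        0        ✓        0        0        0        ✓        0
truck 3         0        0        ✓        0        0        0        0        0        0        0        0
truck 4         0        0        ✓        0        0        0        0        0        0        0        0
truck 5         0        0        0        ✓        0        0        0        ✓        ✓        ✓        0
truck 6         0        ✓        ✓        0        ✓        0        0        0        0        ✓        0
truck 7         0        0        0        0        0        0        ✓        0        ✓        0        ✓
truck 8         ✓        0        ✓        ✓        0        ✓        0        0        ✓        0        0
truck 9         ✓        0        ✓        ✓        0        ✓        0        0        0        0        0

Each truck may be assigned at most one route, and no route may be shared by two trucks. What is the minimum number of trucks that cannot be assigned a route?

1

One maximum matching: truck 1→route 4, truck 2→route 10, truck 3→route 3, truck 5→route 9, truck 6→route 2, truck 7→route 7, truck 8→route 1, truck 9→route 6.
The set {truck 3, truck 4} has only 1 neighbour ({route 3}), so by Hall's theorem at most 8 of the 9 trucks can be matched.
That matches 8 of the 9, leaving 1 unmatched; no matching can do better.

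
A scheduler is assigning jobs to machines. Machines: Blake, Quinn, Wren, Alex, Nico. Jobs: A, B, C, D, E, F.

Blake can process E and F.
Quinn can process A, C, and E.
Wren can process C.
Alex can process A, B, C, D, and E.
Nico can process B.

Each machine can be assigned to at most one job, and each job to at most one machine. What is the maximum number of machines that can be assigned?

5

For example, pair Blake–F, Quinn–E, Wren–C, Alex–A, Nico–B.
All 5 machines are matched, so no larger matching exists.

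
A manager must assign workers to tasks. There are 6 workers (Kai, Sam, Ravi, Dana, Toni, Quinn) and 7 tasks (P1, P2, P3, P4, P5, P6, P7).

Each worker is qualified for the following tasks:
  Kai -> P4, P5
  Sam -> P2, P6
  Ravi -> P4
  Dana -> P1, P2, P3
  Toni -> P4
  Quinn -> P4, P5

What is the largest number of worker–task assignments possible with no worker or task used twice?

4

A valid assignment of size 4: Kai→P5, Sam→P6, Ravi→P4, Dana→P1.
The set {Kai, Ravi, Toni, Quinn} has only 2 neighbours ({P4, P5}), so by Hall's theorem at most 4 of the 6 workers can be matched.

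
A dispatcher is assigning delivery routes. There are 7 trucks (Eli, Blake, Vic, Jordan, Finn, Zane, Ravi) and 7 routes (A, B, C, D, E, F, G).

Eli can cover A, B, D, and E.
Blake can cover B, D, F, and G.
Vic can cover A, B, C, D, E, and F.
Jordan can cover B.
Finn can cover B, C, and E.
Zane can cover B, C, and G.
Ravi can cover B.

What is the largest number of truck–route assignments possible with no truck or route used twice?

6

A valid assignment of size 6: Eli–D, Blake–F, Vic–A, Jordan–B, Finn–E, Zane–C.
The set {Jordan, Ravi} has only 1 neighbour ({B}), so by Hall's theorem at most 6 of the 7 trucks can be matched.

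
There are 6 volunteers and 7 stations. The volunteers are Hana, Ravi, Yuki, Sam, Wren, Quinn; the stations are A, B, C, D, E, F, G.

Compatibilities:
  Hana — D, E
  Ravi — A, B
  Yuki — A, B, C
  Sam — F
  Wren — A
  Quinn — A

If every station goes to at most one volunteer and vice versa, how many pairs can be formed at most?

A valid assignment of size 5: Hana–E, Ravi–B, Yuki–C, Sam–F, Wren–A.
The set {Wren, Quinn} has only 1 neighbour ({A}), so by Hall's theorem at most 5 of the 6 volunteers can be matched.

5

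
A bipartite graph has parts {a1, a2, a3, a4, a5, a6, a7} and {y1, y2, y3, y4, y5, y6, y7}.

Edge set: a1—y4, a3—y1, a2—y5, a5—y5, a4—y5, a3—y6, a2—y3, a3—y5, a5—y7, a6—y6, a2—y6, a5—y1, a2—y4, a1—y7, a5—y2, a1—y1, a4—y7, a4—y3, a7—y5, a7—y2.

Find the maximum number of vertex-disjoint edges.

For example, pair a1-y1, a2-y4, a3-y5, a4-y3, a5-y7, a6-y6, a7-y2.
All 7 left vertices are matched, so no larger matching exists.

7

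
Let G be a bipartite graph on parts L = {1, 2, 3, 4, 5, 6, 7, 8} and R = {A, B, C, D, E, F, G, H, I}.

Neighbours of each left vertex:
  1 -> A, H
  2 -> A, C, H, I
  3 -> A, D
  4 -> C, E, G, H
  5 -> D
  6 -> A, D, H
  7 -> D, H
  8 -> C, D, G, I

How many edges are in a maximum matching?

6

One maximum matching: 1-H, 2-I, 3-A, 4-E, 5-D, 8-G.
The set {1, 3, 5, 6, 7} has only 3 neighbours ({A, D, H}), so by Hall's theorem at most 6 of the 8 left vertices can be matched.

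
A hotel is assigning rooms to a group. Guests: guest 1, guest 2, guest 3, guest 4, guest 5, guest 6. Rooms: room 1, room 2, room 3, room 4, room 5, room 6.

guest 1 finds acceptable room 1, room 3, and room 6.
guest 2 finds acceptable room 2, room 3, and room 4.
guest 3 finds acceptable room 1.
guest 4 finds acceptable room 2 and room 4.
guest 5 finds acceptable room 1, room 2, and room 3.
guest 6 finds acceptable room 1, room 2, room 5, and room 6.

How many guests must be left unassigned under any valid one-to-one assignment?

0

One maximum matching: guest 1→room 6, guest 2→room 4, guest 3→room 1, guest 4→room 2, guest 5→room 3, guest 6→room 5.
This saturates every guest, so 6 is the maximum.
That matches 6 of the 6, leaving 0 unmatched; no matching can do better.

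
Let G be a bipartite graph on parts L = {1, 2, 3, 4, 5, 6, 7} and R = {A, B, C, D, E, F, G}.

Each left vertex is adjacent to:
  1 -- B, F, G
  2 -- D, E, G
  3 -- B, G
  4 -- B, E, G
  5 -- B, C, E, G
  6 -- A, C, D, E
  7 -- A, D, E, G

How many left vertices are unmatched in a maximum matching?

0

A valid assignment of size 7: 1-F, 2-D, 3-G, 4-B, 5-C, 6-A, 7-E.
All 7 left vertices are matched, so no larger matching exists.
That matches 7 of the 7, leaving 0 unmatched; no matching can do better.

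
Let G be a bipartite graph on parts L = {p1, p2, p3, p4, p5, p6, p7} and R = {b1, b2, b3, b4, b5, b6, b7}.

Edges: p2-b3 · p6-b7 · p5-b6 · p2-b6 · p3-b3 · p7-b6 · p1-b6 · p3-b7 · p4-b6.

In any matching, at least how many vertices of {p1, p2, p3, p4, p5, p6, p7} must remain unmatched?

4

A valid assignment of size 3: p1→b6, p2→b3, p3→b7.
The set {p1, p2, p3, p4, p5, p6, p7} has only 3 neighbours ({b3, b6, b7}), so by Hall's theorem at most 3 of the 7 left vertices can be matched.
That matches 3 of the 7, leaving 4 unmatched; no matching can do better.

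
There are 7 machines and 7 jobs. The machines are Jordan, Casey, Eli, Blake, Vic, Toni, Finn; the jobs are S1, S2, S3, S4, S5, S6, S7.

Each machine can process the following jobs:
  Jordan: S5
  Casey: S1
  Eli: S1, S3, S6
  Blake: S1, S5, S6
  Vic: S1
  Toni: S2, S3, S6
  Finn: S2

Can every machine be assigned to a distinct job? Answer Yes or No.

The set {Jordan, Casey, Eli, Blake, Vic, Toni, Finn} has only 5 neighbours ({S1, S2, S3, S5, S6}), so by Hall's theorem at most 5 of the 7 machines can be matched.
Hence no matching covers every machine.

No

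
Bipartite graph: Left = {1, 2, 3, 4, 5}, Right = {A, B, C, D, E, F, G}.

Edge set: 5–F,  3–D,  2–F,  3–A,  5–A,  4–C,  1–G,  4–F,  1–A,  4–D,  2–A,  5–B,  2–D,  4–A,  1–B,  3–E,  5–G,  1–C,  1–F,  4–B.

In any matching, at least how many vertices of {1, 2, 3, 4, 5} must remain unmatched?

0

A valid assignment of size 5: 1–G, 2–F, 3–E, 4–A, 5–B.
All 5 left vertices are matched, so no larger matching exists.
That matches 5 of the 5, leaving 0 unmatched; no matching can do better.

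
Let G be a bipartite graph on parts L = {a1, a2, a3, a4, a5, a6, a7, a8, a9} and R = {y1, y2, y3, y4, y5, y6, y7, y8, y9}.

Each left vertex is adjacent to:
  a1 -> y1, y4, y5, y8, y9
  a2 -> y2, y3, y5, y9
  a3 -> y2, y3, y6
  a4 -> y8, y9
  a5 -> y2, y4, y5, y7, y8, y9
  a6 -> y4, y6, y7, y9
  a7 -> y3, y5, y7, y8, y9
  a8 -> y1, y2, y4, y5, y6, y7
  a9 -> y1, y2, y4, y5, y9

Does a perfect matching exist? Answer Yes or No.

A valid assignment of size 9: a1→y1, a2→y5, a3→y2, a4→y8, a5→y9, a6→y7, a7→y3, a8→y6, a9→y4.
All 9 left vertices are covered.

Yes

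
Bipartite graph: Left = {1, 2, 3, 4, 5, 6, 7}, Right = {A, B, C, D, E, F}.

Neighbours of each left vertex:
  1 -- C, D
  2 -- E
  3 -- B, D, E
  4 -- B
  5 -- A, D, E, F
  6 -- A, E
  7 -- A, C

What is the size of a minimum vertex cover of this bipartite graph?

6

A maximum matching has 6 edges (e.g. 1–C, 2–E, 3–D, 4–B, 5–F, 6–A).
By König's theorem the minimum vertex cover has the same size. One such cover is {5, A, B, C, D, E}.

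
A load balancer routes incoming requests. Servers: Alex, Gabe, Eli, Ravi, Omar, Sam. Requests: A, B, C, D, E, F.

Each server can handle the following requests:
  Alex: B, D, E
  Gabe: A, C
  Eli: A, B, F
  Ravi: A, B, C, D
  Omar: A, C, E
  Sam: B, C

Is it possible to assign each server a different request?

Yes

A valid assignment of size 6: Alex→E, Gabe→A, Eli→F, Ravi→D, Omar→C, Sam→B.
Every server is matched, so this is a perfect matching.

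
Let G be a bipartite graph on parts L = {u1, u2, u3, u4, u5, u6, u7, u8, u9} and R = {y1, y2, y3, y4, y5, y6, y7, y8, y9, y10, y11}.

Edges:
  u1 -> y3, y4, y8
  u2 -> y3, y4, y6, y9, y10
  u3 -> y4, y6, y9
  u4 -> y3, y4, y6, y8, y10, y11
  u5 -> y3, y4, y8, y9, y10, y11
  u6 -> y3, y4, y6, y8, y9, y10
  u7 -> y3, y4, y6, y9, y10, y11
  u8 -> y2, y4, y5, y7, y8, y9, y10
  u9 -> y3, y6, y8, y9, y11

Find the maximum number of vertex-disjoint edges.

8

A valid assignment of size 8: u1-y8, u2-y9, u3-y4, u4-y10, u5-y11, u6-y3, u7-y6, u8-y7.
The set {u1, u2, u3, u4, u5, u6, u7, u9} has only 7 neighbours ({y10, y11, y3, y4, y6, y8, y9}), so by Hall's theorem at most 8 of the 9 left vertices can be matched.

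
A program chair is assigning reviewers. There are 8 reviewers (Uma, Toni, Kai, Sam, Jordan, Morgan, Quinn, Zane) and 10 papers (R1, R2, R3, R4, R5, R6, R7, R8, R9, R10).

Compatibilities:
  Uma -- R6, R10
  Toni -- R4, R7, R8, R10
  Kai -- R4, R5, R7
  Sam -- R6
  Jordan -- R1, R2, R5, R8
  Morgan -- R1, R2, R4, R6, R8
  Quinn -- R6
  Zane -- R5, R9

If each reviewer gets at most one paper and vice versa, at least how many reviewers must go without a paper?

1

A valid assignment of size 7: Uma→R10, Toni→R4, Kai→R7, Sam→R6, Jordan→R8, Morgan→R2, Zane→R5.
The set {Sam, Quinn} has only 1 neighbour ({R6}), so by Hall's theorem at most 7 of the 8 reviewers can be matched.
That matches 7 of the 8, leaving 1 unmatched; no matching can do better.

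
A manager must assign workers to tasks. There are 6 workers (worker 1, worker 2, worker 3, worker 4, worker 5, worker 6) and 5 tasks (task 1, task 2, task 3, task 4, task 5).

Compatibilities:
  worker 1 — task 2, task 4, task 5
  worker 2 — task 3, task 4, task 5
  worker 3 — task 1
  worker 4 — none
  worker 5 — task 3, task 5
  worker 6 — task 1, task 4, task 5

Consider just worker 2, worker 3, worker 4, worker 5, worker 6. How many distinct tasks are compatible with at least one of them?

The union of neighbours of {worker 2, worker 3, worker 4, worker 5, worker 6} is {task 1, task 3, task 4, task 5}, which has 4 elements.
Since |N(S)| = 4 < |S| = 5, Hall's condition fails for this subset.

4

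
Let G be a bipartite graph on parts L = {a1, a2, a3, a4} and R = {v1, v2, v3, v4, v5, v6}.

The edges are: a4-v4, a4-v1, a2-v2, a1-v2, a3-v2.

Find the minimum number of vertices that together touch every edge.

The 2 edges a1–v2, a4–v1 form a matching, so any vertex cover needs at least 2 vertices (one per matched edge).
Conversely {a4, v2} meets every edge and has exactly 2 vertices, so 2 is optimal.

2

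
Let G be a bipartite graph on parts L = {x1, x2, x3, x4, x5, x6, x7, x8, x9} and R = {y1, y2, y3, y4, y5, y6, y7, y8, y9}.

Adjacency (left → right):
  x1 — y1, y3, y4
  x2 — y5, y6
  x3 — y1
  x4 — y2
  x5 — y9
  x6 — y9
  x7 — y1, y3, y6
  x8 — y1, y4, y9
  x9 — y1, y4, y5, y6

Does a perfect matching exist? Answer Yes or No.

The set {x1, x2, x3, x5, x6, x7, x8, x9} has only 6 neighbours ({y1, y3, y4, y5, y6, y9}), so by Hall's theorem at most 7 of the 9 left vertices can be matched.
Hence no matching covers every left vertex.

No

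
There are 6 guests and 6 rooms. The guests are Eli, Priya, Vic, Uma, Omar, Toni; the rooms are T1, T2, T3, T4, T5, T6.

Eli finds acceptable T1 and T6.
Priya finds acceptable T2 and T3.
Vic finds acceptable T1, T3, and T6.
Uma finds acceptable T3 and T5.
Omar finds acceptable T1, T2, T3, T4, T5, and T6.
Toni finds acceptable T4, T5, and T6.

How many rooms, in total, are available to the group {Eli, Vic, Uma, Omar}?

6

The union of neighbours of {Eli, Vic, Uma, Omar} is {T1, T2, T3, T4, T5, T6}, which has 6 elements.
Since |N(S)| = 6 ≥ |S| = 4, Hall's condition holds for this subset.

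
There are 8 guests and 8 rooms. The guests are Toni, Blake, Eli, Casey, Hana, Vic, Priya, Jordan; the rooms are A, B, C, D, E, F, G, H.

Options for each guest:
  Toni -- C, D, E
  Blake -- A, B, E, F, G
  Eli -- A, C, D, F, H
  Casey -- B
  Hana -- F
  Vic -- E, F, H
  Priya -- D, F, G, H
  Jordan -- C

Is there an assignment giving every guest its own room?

Yes

One maximum matching: Toni-E, Blake-G, Eli-A, Casey-B, Hana-F, Vic-H, Priya-D, Jordan-C.
Every guest is matched, so this is a perfect matching.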